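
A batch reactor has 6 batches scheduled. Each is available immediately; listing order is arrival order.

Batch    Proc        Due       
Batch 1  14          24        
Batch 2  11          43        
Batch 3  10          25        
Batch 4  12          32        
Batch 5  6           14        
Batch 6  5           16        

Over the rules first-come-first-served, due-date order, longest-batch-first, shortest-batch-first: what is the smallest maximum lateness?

FIFO (arrival order): Batch 1 Batch 2 Batch 3 Batch 4 Batch 5 Batch 6.
Batch 1: 0→14, due 24, lateness -10
Batch 2: 14→25, due 43, lateness -18
Batch 3: 25→35, due 25, lateness 10
Batch 4: 35→47, due 32, lateness 15
Batch 5: 47→53, due 14, lateness 39
Batch 6: 53→58, due 16, lateness 42
Maximum = 42.
EDD (increasing due date): Batch 5 Batch 6 Batch 1 Batch 3 Batch 4 Batch 2.
Batch 5: 0→6, due 14, lateness -8
Batch 6: 6→11, due 16, lateness -5
Batch 1: 11→25, due 24, lateness 1
Batch 3: 25→35, due 25, lateness 10
Batch 4: 35→47, due 32, lateness 15
Batch 2: 47→58, due 43, lateness 15
Maximum = 15.
LPT (decreasing processing time): Batch 1 Batch 4 Batch 2 Batch 3 Batch 5 Batch 6.
Batch 1: 0→14, due 24, lateness -10
Batch 4: 14→26, due 32, lateness -6
Batch 2: 26→37, due 43, lateness -6
Batch 3: 37→47, due 25, lateness 22
Batch 5: 47→53, due 14, lateness 39
Batch 6: 53→58, due 16, lateness 42
Maximum = 42.
SPT (increasing processing time): Batch 6 Batch 5 Batch 3 Batch 2 Batch 4 Batch 1.
Batch 6: 0→5, due 16, lateness -11
Batch 5: 5→11, due 14, lateness -3
Batch 3: 11→21, due 25, lateness -4
Batch 2: 21→32, due 43, lateness -11
Batch 4: 32→44, due 32, lateness 12
Batch 1: 44→58, due 24, lateness 34
Maximum = 34.
FIFO 42, EDD 15, LPT 42, SPT 34 → minimum 15.

15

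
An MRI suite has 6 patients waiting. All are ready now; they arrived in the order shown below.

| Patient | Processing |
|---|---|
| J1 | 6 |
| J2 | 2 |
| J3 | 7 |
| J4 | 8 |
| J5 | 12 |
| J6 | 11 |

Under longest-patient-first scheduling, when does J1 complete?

LPT (decreasing processing time): J5 J6 J4 J3 J1 J2.
J5: 0→12
J6: 12→23
J4: 23→31
J3: 31→38
J1: 38→44

44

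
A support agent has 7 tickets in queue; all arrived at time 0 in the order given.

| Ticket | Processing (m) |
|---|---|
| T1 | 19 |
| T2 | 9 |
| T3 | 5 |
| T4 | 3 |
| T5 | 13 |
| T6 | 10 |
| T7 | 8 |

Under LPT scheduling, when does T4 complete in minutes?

67

LPT (decreasing processing time): T1 T5 T6 T2 T7 T3 T4.
T1: 0→19
T5: 19→32
T6: 32→42
T2: 42→51
T7: 51→59
T3: 59→64
T4: 64→67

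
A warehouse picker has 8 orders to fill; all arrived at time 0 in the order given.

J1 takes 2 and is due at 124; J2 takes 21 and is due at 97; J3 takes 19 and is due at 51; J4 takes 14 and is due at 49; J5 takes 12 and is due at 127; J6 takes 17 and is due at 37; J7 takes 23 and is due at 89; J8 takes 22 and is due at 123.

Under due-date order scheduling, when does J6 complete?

17

EDD (increasing due date): J6 J4 J3 J7 J2 J8 J1 J5.
J6: 0→17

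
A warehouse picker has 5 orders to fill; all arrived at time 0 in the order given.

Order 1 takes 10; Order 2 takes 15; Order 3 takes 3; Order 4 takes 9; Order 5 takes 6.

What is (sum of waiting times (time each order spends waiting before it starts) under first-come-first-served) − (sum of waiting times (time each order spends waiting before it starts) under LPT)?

-14

FIFO (arrival order): Order 1 Order 2 Order 3 Order 4 Order 5.
Order 1: waits 0, runs 0→10
Order 2: waits 10, runs 10→25
Order 3: waits 25, runs 25→28
Order 4: waits 28, runs 28→37
Order 5: waits 37, runs 37→43
Sum = 0+10+25+28+37 = 100.
LPT (decreasing processing time): Order 2 Order 1 Order 4 Order 5 Order 3.
Order 2: waits 0, runs 0→15
Order 1: waits 15, runs 15→25
Order 4: waits 25, runs 25→34
Order 5: waits 34, runs 34→40
Order 3: waits 40, runs 40→43
Sum = 0+15+25+34+40 = 114.
Difference = 100 − 114 = -14.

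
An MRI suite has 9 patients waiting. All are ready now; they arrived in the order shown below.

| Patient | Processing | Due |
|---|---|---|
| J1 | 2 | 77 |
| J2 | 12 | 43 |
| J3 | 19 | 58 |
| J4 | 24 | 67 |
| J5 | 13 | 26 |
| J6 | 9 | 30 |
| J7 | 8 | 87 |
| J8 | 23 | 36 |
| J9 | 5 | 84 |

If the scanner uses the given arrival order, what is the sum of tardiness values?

FIFO (arrival order): J1 J2 J3 J4 J5 J6 J7 J8 J9.
J1: 0→2, due 77, tardiness 0
J2: 2→14, due 43, tardiness 0
J3: 14→33, due 58, tardiness 0
J4: 33→57, due 67, tardiness 0
J5: 57→70, due 26, tardiness 44
J6: 70→79, due 30, tardiness 49
J7: 79→87, due 87, tardiness 0
J8: 87→110, due 36, tardiness 74
J9: 110→115, due 84, tardiness 31
Sum = 0+0+0+0+44+49+0+74+31 = 198.

198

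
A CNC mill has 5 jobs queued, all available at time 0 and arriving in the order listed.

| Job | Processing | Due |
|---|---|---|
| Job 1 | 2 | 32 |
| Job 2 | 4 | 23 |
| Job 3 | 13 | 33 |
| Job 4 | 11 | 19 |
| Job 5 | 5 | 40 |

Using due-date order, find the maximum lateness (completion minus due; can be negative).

-3

EDD (increasing due date): Job 4 Job 2 Job 1 Job 3 Job 5.
Job 4: 0→11, due 19, lateness -8
Job 2: 11→15, due 23, lateness -8
Job 1: 15→17, due 32, lateness -15
Job 3: 17→30, due 33, lateness -3
Job 5: 30→35, due 40, lateness -5
Maximum = -3.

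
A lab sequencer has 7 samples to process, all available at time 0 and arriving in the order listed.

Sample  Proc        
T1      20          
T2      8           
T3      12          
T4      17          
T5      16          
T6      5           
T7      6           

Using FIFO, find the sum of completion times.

380

FIFO (arrival order): T1 T2 T3 T4 T5 T6 T7.
T1: 0→20
T2: 20→28
T3: 28→40
T4: 40→57
T5: 57→73
T6: 73→78
T7: 78→84
Sum = 20+28+40+57+73+78+84 = 380.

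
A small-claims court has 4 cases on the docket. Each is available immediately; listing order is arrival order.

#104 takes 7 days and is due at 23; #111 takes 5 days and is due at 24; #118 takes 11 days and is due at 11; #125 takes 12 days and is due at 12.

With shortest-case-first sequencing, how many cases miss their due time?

2

SPT (increasing processing time): #111 #104 #118 #125.
#111: 0→5, due 24, tardiness 0
#104: 5→12, due 23, tardiness 0
#118: 12→23, due 11, tardiness 12
#125: 23→35, due 12, tardiness 23
Late cases: 2.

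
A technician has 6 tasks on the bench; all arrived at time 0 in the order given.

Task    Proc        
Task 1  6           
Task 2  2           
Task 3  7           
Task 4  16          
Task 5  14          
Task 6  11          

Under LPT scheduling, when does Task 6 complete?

LPT (decreasing processing time): Task 4 Task 5 Task 6 Task 3 Task 1 Task 2.
Task 4: 0→16
Task 5: 16→30
Task 6: 30→41

41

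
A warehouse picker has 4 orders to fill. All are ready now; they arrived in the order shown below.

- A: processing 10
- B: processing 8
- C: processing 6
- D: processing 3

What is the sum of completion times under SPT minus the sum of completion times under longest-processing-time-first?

-23

SPT (increasing processing time): D C B A.
D: 0→3
C: 3→9
B: 9→17
A: 17→27
Sum = 3+9+17+27 = 56.
LPT (decreasing processing time): A B C D.
A: 0→10
B: 10→18
C: 18→24
D: 24→27
Sum = 10+18+24+27 = 79.
Difference = 56 − 79 = -23.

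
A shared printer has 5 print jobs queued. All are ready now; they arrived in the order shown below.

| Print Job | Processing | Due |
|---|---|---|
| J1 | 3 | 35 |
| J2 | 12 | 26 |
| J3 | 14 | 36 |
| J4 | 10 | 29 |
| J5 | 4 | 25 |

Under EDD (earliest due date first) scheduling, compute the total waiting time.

75

EDD (increasing due date): J5 J2 J4 J1 J3.
J5: waits 0, runs 0→4
J2: waits 4, runs 4→16
J4: waits 16, runs 16→26
J1: waits 26, runs 26→29
J3: waits 29, runs 29→43
Sum = 0+4+16+26+29 = 75.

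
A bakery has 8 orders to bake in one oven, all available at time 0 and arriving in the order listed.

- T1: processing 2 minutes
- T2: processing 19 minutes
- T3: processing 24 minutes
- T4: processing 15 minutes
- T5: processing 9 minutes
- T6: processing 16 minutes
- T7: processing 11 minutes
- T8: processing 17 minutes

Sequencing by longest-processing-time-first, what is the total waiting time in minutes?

507

LPT (decreasing processing time): T3 T2 T8 T6 T4 T7 T5 T1.
T3: waits 0, runs 0→24
T2: waits 24, runs 24→43
T8: waits 43, runs 43→60
T6: waits 60, runs 60→76
T4: waits 76, runs 76→91
T7: waits 91, runs 91→102
T5: waits 102, runs 102→111
T1: waits 111, runs 111→113
Sum = 0+24+43+60+76+91+102+111 = 507.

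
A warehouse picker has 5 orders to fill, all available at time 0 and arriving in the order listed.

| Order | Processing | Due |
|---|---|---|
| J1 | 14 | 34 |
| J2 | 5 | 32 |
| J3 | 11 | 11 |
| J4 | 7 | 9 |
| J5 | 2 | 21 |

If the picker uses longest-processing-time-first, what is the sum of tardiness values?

60

LPT (decreasing processing time): J1 J3 J4 J2 J5.
J1: 0→14, due 34, tardiness 0
J3: 14→25, due 11, tardiness 14
J4: 25→32, due 9, tardiness 23
J2: 32→37, due 32, tardiness 5
J5: 37→39, due 21, tardiness 18
Sum = 0+14+23+5+18 = 60.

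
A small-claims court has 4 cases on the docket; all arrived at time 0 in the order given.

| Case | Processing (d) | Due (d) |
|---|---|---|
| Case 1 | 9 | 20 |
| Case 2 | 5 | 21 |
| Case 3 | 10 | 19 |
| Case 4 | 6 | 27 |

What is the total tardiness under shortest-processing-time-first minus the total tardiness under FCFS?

SPT (increasing processing time): Case 2 Case 4 Case 1 Case 3.
Case 2: 0→5, due 21, tardiness 0
Case 4: 5→11, due 27, tardiness 0
Case 1: 11→20, due 20, tardiness 0
Case 3: 20→30, due 19, tardiness 11
Sum = 0+0+0+11 = 11.
FIFO (arrival order): Case 1 Case 2 Case 3 Case 4.
Case 1: 0→9, due 20, tardiness 0
Case 2: 9→14, due 21, tardiness 0
Case 3: 14→24, due 19, tardiness 5
Case 4: 24→30, due 27, tardiness 3
Sum = 0+0+5+3 = 8.
Difference = 11 − 8 = 3.

3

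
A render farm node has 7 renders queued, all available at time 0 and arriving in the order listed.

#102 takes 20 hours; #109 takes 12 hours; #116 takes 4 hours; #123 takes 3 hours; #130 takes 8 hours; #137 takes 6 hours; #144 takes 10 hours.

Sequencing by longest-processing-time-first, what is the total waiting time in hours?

LPT (decreasing processing time): #102 #109 #144 #130 #137 #116 #123.
#102: waits 0, runs 0→20
#109: waits 20, runs 20→32
#144: waits 32, runs 32→42
#130: waits 42, runs 42→50
#137: waits 50, runs 50→56
#116: waits 56, runs 56→60
#123: waits 60, runs 60→63
Sum = 0+20+32+42+50+56+60 = 260.

260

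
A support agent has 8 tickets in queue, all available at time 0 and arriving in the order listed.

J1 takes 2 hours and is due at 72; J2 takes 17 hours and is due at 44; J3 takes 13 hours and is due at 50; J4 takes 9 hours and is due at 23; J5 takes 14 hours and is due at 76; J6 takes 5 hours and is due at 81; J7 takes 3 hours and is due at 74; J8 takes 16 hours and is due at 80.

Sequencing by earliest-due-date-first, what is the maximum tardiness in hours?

0

EDD (increasing due date): J4 J2 J3 J1 J7 J5 J8 J6.
J4: 0→9, due 23, tardiness 0
J2: 9→26, due 44, tardiness 0
J3: 26→39, due 50, tardiness 0
J1: 39→41, due 72, tardiness 0
J7: 41→44, due 74, tardiness 0
J5: 44→58, due 76, tardiness 0
J8: 58→74, due 80, tardiness 0
J6: 74→79, due 81, tardiness 0
Maximum = 0.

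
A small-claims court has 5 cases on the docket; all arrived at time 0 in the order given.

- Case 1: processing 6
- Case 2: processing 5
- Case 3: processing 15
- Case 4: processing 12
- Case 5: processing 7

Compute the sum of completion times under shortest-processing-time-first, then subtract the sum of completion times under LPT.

-52

SPT (increasing processing time): Case 2 Case 1 Case 5 Case 4 Case 3.
Case 2: 0→5
Case 1: 5→11
Case 5: 11→18
Case 4: 18→30
Case 3: 30→45
Sum = 5+11+18+30+45 = 109.
LPT (decreasing processing time): Case 3 Case 4 Case 5 Case 1 Case 2.
Case 3: 0→15
Case 4: 15→27
Case 5: 27→34
Case 1: 34→40
Case 2: 40→45
Sum = 15+27+34+40+45 = 161.
Difference = 109 − 161 = -52.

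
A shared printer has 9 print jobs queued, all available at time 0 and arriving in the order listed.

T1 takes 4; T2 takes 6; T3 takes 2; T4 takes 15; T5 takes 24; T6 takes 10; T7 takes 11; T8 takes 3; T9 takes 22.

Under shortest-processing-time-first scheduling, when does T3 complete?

SPT (increasing processing time): T3 T8 T1 T2 T6 T7 T4 T9 T5.
T3: 0→2

2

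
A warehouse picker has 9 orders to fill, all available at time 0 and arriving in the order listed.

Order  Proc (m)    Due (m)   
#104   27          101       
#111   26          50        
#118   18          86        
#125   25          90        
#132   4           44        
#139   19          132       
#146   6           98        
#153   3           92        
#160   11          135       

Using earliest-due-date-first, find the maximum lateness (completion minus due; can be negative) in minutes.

EDD (increasing due date): #132 #111 #118 #125 #153 #146 #104 #139 #160.
#132: 0→4, due 44, lateness -40
#111: 4→30, due 50, lateness -20
#118: 30→48, due 86, lateness -38
#125: 48→73, due 90, lateness -17
#153: 73→76, due 92, lateness -16
#146: 76→82, due 98, lateness -16
#104: 82→109, due 101, lateness 8
#139: 109→128, due 132, lateness -4
#160: 128→139, due 135, lateness 4
Maximum = 8.

8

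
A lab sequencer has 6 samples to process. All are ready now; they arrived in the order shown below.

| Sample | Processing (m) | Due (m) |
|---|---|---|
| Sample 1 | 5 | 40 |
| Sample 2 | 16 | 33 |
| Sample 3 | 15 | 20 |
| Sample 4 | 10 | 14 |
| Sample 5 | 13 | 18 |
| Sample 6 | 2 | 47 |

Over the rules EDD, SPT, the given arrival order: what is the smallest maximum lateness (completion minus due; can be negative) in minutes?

EDD (increasing due date): Sample 4 Sample 5 Sample 3 Sample 2 Sample 1 Sample 6.
Sample 4: 0→10, due 14, lateness -4
Sample 5: 10→23, due 18, lateness 5
Sample 3: 23→38, due 20, lateness 18
Sample 2: 38→54, due 33, lateness 21
Sample 1: 54→59, due 40, lateness 19
Sample 6: 59→61, due 47, lateness 14
Maximum = 21.
SPT (increasing processing time): Sample 6 Sample 1 Sample 4 Sample 5 Sample 3 Sample 2.
Sample 6: 0→2, due 47, lateness -45
Sample 1: 2→7, due 40, lateness -33
Sample 4: 7→17, due 14, lateness 3
Sample 5: 17→30, due 18, lateness 12
Sample 3: 30→45, due 20, lateness 25
Sample 2: 45→61, due 33, lateness 28
Maximum = 28.
FIFO (arrival order): Sample 1 Sample 2 Sample 3 Sample 4 Sample 5 Sample 6.
Sample 1: 0→5, due 40, lateness -35
Sample 2: 5→21, due 33, lateness -12
Sample 3: 21→36, due 20, lateness 16
Sample 4: 36→46, due 14, lateness 32
Sample 5: 46→59, due 18, lateness 41
Sample 6: 59→61, due 47, lateness 14
Maximum = 41.
EDD 21, SPT 28, FIFO 41 → minimum 21.

21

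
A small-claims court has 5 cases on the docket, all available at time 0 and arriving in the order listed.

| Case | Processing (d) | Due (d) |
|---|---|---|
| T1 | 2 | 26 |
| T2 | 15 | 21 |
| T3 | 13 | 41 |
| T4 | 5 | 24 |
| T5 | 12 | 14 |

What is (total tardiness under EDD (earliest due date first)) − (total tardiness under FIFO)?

-16

EDD (increasing due date): T5 T2 T4 T1 T3.
T5: 0→12, due 14, tardiness 0
T2: 12→27, due 21, tardiness 6
T4: 27→32, due 24, tardiness 8
T1: 32→34, due 26, tardiness 8
T3: 34→47, due 41, tardiness 6
Sum = 0+6+8+8+6 = 28.
FIFO (arrival order): T1 T2 T3 T4 T5.
T1: 0→2, due 26, tardiness 0
T2: 2→17, due 21, tardiness 0
T3: 17→30, due 41, tardiness 0
T4: 30→35, due 24, tardiness 11
T5: 35→47, due 14, tardiness 33
Sum = 0+0+0+11+33 = 44.
Difference = 28 − 44 = -16.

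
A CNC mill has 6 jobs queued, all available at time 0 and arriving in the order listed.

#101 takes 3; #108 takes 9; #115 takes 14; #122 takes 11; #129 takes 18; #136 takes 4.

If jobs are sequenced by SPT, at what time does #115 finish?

41

SPT (increasing processing time): #101 #136 #108 #122 #115 #129.
#101: 0→3
#136: 3→7
#108: 7→16
#122: 16→27
#115: 27→41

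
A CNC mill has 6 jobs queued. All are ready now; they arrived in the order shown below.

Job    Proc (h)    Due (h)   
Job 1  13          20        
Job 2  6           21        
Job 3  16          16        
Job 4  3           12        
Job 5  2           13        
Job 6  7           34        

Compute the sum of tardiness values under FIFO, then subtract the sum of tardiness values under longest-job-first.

FIFO (arrival order): Job 1 Job 2 Job 3 Job 4 Job 5 Job 6.
Job 1: 0→13, due 20, tardiness 0
Job 2: 13→19, due 21, tardiness 0
Job 3: 19→35, due 16, tardiness 19
Job 4: 35→38, due 12, tardiness 26
Job 5: 38→40, due 13, tardiness 27
Job 6: 40→47, due 34, tardiness 13
Sum = 0+0+19+26+27+13 = 85.
LPT (decreasing processing time): Job 3 Job 1 Job 6 Job 2 Job 4 Job 5.
Job 3: 0→16, due 16, tardiness 0
Job 1: 16→29, due 20, tardiness 9
Job 6: 29→36, due 34, tardiness 2
Job 2: 36→42, due 21, tardiness 21
Job 4: 42→45, due 12, tardiness 33
Job 5: 45→47, due 13, tardiness 34
Sum = 0+9+2+21+33+34 = 99.
Difference = 85 − 99 = -14.

-14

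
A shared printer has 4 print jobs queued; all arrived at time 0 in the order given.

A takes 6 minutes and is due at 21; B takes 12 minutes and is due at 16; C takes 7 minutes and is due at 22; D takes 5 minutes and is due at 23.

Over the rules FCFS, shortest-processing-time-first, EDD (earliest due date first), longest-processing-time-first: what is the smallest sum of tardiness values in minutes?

10

FIFO (arrival order): A B C D.
A: 0→6, due 21, tardiness 0
B: 6→18, due 16, tardiness 2
C: 18→25, due 22, tardiness 3
D: 25→30, due 23, tardiness 7
Sum = 0+2+3+7 = 12.
SPT (increasing processing time): D A C B.
D: 0→5, due 23, tardiness 0
A: 5→11, due 21, tardiness 0
C: 11→18, due 22, tardiness 0
B: 18→30, due 16, tardiness 14
Sum = 0+0+0+14 = 14.
EDD (increasing due date): B A C D.
B: 0→12, due 16, tardiness 0
A: 12→18, due 21, tardiness 0
C: 18→25, due 22, tardiness 3
D: 25→30, due 23, tardiness 7
Sum = 0+0+3+7 = 10.
LPT (decreasing processing time): B C A D.
B: 0→12, due 16, tardiness 0
C: 12→19, due 22, tardiness 0
A: 19→25, due 21, tardiness 4
D: 25→30, due 23, tardiness 7
Sum = 0+0+4+7 = 11.
FIFO 12, SPT 14, EDD 10, LPT 11 → minimum 10.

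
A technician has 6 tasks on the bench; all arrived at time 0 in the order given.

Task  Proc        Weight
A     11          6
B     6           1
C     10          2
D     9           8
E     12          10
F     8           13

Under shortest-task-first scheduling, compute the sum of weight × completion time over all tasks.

1262

SPT (increasing processing time): B F D C A E.
B: finishes 6, weight 1, w·C = 6
F: finishes 14, weight 13, w·C = 182
D: finishes 23, weight 8, w·C = 184
C: finishes 33, weight 2, w·C = 66
A: finishes 44, weight 6, w·C = 264
E: finishes 56, weight 10, w·C = 560
Sum = 6+182+184+66+264+560 = 1262.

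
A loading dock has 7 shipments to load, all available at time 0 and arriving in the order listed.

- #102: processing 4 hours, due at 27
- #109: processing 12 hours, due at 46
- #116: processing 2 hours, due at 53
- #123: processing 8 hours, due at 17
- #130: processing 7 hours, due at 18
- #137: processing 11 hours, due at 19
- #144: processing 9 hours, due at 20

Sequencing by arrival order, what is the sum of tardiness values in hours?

82

FIFO (arrival order): #102 #109 #116 #123 #130 #137 #144.
#102: 0→4, due 27, tardiness 0
#109: 4→16, due 46, tardiness 0
#116: 16→18, due 53, tardiness 0
#123: 18→26, due 17, tardiness 9
#130: 26→33, due 18, tardiness 15
#137: 33→44, due 19, tardiness 25
#144: 44→53, due 20, tardiness 33
Sum = 0+0+0+9+15+25+33 = 82.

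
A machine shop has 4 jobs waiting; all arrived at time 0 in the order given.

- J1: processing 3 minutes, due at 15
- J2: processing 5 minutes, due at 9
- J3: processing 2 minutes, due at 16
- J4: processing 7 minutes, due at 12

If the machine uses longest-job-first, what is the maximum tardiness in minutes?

LPT (decreasing processing time): J4 J2 J1 J3.
J4: 0→7, due 12, tardiness 0
J2: 7→12, due 9, tardiness 3
J1: 12→15, due 15, tardiness 0
J3: 15→17, due 16, tardiness 1
Maximum = 3.

3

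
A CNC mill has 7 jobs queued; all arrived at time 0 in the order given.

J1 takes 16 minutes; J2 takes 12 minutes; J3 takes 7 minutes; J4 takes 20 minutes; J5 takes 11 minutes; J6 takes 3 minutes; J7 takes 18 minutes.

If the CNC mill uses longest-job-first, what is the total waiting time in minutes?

LPT (decreasing processing time): J4 J7 J1 J2 J5 J3 J6.
J4: waits 0, runs 0→20
J7: waits 20, runs 20→38
J1: waits 38, runs 38→54
J2: waits 54, runs 54→66
J5: waits 66, runs 66→77
J3: waits 77, runs 77→84
J6: waits 84, runs 84→87
Sum = 0+20+38+54+66+77+84 = 339.

339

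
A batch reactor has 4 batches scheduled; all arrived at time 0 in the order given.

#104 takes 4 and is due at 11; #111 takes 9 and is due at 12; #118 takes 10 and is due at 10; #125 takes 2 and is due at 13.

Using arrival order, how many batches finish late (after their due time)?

3

FIFO (arrival order): #104 #111 #118 #125.
#104: 0→4, due 11, tardiness 0
#111: 4→13, due 12, tardiness 1
#118: 13→23, due 10, tardiness 13
#125: 23→25, due 13, tardiness 12
Late batches: 3.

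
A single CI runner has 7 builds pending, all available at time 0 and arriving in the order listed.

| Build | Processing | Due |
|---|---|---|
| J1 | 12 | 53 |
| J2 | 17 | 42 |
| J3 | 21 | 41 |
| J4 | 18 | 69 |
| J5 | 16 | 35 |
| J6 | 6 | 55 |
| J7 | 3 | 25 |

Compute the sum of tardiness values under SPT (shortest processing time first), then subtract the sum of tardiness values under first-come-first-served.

-92

SPT (increasing processing time): J7 J6 J1 J5 J2 J4 J3.
J7: 0→3, due 25, tardiness 0
J6: 3→9, due 55, tardiness 0
J1: 9→21, due 53, tardiness 0
J5: 21→37, due 35, tardiness 2
J2: 37→54, due 42, tardiness 12
J4: 54→72, due 69, tardiness 3
J3: 72→93, due 41, tardiness 52
Sum = 0+0+0+2+12+3+52 = 69.
FIFO (arrival order): J1 J2 J3 J4 J5 J6 J7.
J1: 0→12, due 53, tardiness 0
J2: 12→29, due 42, tardiness 0
J3: 29→50, due 41, tardiness 9
J4: 50→68, due 69, tardiness 0
J5: 68→84, due 35, tardiness 49
J6: 84→90, due 55, tardiness 35
J7: 90→93, due 25, tardiness 68
Sum = 0+0+9+0+49+35+68 = 161.
Difference = 69 − 161 = -92.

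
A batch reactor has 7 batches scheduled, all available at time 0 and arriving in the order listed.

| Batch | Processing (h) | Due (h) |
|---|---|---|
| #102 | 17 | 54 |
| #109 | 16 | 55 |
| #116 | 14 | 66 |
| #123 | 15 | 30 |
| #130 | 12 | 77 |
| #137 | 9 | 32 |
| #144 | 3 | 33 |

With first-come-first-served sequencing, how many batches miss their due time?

3

FIFO (arrival order): #102 #109 #116 #123 #130 #137 #144.
#102: 0→17, due 54, tardiness 0
#109: 17→33, due 55, tardiness 0
#116: 33→47, due 66, tardiness 0
#123: 47→62, due 30, tardiness 32
#130: 62→74, due 77, tardiness 0
#137: 74→83, due 32, tardiness 51
#144: 83→86, due 33, tardiness 53
Late batches: 3.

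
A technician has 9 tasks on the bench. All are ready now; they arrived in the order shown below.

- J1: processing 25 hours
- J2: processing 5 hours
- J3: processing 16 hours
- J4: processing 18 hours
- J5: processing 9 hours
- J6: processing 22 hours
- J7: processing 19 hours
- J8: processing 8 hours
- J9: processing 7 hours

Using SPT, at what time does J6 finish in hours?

104

SPT (increasing processing time): J2 J9 J8 J5 J3 J4 J7 J6 J1.
J2: 0→5
J9: 5→12
J8: 12→20
J5: 20→29
J3: 29→45
J4: 45→63
J7: 63→82
J6: 82→104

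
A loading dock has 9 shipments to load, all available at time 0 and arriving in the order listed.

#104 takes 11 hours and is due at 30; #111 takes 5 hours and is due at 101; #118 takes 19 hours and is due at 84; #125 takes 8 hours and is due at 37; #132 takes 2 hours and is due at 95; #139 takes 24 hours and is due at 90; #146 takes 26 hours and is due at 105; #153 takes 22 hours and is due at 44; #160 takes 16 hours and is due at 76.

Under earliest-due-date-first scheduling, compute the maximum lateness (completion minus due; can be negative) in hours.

28

EDD (increasing due date): #104 #125 #153 #160 #118 #139 #132 #111 #146.
#104: 0→11, due 30, lateness -19
#125: 11→19, due 37, lateness -18
#153: 19→41, due 44, lateness -3
#160: 41→57, due 76, lateness -19
#118: 57→76, due 84, lateness -8
#139: 76→100, due 90, lateness 10
#132: 100→102, due 95, lateness 7
#111: 102→107, due 101, lateness 6
#146: 107→133, due 105, lateness 28
Maximum = 28.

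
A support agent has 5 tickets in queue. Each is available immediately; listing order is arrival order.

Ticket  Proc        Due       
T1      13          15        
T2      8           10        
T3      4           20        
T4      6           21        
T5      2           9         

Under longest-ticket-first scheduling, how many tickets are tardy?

LPT (decreasing processing time): T1 T2 T4 T3 T5.
T1: 0→13, due 15, tardiness 0
T2: 13→21, due 10, tardiness 11
T4: 21→27, due 21, tardiness 6
T3: 27→31, due 20, tardiness 11
T5: 31→33, due 9, tardiness 24
Late tickets: 4.

4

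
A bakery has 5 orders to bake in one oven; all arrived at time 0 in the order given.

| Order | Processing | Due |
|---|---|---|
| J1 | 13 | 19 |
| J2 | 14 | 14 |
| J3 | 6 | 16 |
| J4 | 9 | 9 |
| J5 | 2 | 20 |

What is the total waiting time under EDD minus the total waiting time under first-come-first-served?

EDD (increasing due date): J4 J2 J3 J1 J5.
J4: waits 0, runs 0→9
J2: waits 9, runs 9→23
J3: waits 23, runs 23→29
J1: waits 29, runs 29→42
J5: waits 42, runs 42→44
Sum = 0+9+23+29+42 = 103.
FIFO (arrival order): J1 J2 J3 J4 J5.
J1: waits 0, runs 0→13
J2: waits 13, runs 13→27
J3: waits 27, runs 27→33
J4: waits 33, runs 33→42
J5: waits 42, runs 42→44
Sum = 0+13+27+33+42 = 115.
Difference = 103 − 115 = -12.

-12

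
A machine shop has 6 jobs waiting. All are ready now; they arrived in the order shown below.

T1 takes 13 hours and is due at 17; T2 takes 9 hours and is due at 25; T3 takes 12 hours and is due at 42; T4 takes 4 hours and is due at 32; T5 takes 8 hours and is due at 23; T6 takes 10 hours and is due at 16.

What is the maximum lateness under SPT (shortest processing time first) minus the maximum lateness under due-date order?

SPT (increasing processing time): T4 T5 T2 T6 T3 T1.
T4: 0→4, due 32, lateness -28
T5: 4→12, due 23, lateness -11
T2: 12→21, due 25, lateness -4
T6: 21→31, due 16, lateness 15
T3: 31→43, due 42, lateness 1
T1: 43→56, due 17, lateness 39
Maximum = 39.
EDD (increasing due date): T6 T1 T5 T2 T4 T3.
T6: 0→10, due 16, lateness -6
T1: 10→23, due 17, lateness 6
T5: 23→31, due 23, lateness 8
T2: 31→40, due 25, lateness 15
T4: 40→44, due 32, lateness 12
T3: 44→56, due 42, lateness 14
Maximum = 15.
Difference = 39 − 15 = 24.

24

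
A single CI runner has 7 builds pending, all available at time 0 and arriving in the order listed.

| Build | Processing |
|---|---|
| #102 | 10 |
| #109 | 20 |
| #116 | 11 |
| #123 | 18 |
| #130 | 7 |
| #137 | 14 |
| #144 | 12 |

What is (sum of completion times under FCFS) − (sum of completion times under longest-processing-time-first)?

-48

FIFO (arrival order): #102 #109 #116 #123 #130 #137 #144.
#102: 0→10
#109: 10→30
#116: 30→41
#123: 41→59
#130: 59→66
#137: 66→80
#144: 80→92
Sum = 10+30+41+59+66+80+92 = 378.
LPT (decreasing processing time): #109 #123 #137 #144 #116 #102 #130.
#109: 0→20
#123: 20→38
#137: 38→52
#144: 52→64
#116: 64→75
#102: 75→85
#130: 85→92
Sum = 20+38+52+64+75+85+92 = 426.
Difference = 378 − 426 = -48.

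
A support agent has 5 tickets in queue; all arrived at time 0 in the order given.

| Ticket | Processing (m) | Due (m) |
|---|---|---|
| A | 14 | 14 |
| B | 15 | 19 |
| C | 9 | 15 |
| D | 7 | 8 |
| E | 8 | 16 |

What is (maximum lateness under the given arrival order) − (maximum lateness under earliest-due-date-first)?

3

FIFO (arrival order): A B C D E.
A: 0→14, due 14, lateness 0
B: 14→29, due 19, lateness 10
C: 29→38, due 15, lateness 23
D: 38→45, due 8, lateness 37
E: 45→53, due 16, lateness 37
Maximum = 37.
EDD (increasing due date): D A C E B.
D: 0→7, due 8, lateness -1
A: 7→21, due 14, lateness 7
C: 21→30, due 15, lateness 15
E: 30→38, due 16, lateness 22
B: 38→53, due 19, lateness 34
Maximum = 34.
Difference = 37 − 34 = 3.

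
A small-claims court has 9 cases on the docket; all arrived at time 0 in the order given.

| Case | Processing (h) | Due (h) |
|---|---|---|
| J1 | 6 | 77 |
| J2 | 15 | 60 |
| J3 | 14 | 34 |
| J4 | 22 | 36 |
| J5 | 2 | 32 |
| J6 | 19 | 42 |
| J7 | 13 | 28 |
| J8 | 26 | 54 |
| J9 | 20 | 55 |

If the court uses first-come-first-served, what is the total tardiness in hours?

293

FIFO (arrival order): J1 J2 J3 J4 J5 J6 J7 J8 J9.
J1: 0→6, due 77, tardiness 0
J2: 6→21, due 60, tardiness 0
J3: 21→35, due 34, tardiness 1
J4: 35→57, due 36, tardiness 21
J5: 57→59, due 32, tardiness 27
J6: 59→78, due 42, tardiness 36
J7: 78→91, due 28, tardiness 63
J8: 91→117, due 54, tardiness 63
J9: 117→137, due 55, tardiness 82
Sum = 0+0+1+21+27+36+63+63+82 = 293.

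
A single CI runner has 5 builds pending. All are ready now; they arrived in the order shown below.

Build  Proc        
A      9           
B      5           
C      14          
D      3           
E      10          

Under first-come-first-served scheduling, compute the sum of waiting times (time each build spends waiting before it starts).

82

FIFO (arrival order): A B C D E.
A: waits 0, runs 0→9
B: waits 9, runs 9→14
C: waits 14, runs 14→28
D: waits 28, runs 28→31
E: waits 31, runs 31→41
Sum = 0+9+14+28+31 = 82.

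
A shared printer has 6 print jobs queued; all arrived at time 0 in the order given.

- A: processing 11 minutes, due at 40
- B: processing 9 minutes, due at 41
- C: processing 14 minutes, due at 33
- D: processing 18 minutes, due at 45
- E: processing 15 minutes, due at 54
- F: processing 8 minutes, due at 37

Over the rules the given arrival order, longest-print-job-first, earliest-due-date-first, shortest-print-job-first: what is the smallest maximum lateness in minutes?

FIFO (arrival order): A B C D E F.
A: 0→11, due 40, lateness -29
B: 11→20, due 41, lateness -21
C: 20→34, due 33, lateness 1
D: 34→52, due 45, lateness 7
E: 52→67, due 54, lateness 13
F: 67→75, due 37, lateness 38
Maximum = 38.
LPT (decreasing processing time): D E C A B F.
D: 0→18, due 45, lateness -27
E: 18→33, due 54, lateness -21
C: 33→47, due 33, lateness 14
A: 47→58, due 40, lateness 18
B: 58→67, due 41, lateness 26
F: 67→75, due 37, lateness 38
Maximum = 38.
EDD (increasing due date): C F A B D E.
C: 0→14, due 33, lateness -19
F: 14→22, due 37, lateness -15
A: 22→33, due 40, lateness -7
B: 33→42, due 41, lateness 1
D: 42→60, due 45, lateness 15
E: 60→75, due 54, lateness 21
Maximum = 21.
SPT (increasing processing time): F B A C E D.
F: 0→8, due 37, lateness -29
B: 8→17, due 41, lateness -24
A: 17→28, due 40, lateness -12
C: 28→42, due 33, lateness 9
E: 42→57, due 54, lateness 3
D: 57→75, due 45, lateness 30
Maximum = 30.
FIFO 38, LPT 38, EDD 21, SPT 30 → minimum 21.

21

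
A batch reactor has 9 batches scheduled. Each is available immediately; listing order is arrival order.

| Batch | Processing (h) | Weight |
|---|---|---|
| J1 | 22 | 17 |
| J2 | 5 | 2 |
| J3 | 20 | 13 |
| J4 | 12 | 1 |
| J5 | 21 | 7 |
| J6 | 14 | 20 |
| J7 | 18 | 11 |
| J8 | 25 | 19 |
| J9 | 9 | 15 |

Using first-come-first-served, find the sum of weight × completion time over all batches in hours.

9563

FIFO (arrival order): J1 J2 J3 J4 J5 J6 J7 J8 J9.
J1: finishes 22, weight 17, w·C = 374
J2: finishes 27, weight 2, w·C = 54
J3: finishes 47, weight 13, w·C = 611
J4: finishes 59, weight 1, w·C = 59
J5: finishes 80, weight 7, w·C = 560
J6: finishes 94, weight 20, w·C = 1880
J7: finishes 112, weight 11, w·C = 1232
J8: finishes 137, weight 19, w·C = 2603
J9: finishes 146, weight 15, w·C = 2190
Sum = 374+54+611+59+560+1880+1232+2603+2190 = 9563.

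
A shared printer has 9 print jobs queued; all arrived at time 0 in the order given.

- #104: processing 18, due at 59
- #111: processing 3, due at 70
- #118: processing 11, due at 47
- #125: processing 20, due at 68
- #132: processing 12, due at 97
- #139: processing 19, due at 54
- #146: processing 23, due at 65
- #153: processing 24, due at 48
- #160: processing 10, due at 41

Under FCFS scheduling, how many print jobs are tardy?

4

FIFO (arrival order): #104 #111 #118 #125 #132 #139 #146 #153 #160.
#104: 0→18, due 59, tardiness 0
#111: 18→21, due 70, tardiness 0
#118: 21→32, due 47, tardiness 0
#125: 32→52, due 68, tardiness 0
#132: 52→64, due 97, tardiness 0
#139: 64→83, due 54, tardiness 29
#146: 83→106, due 65, tardiness 41
#153: 106→130, due 48, tardiness 82
#160: 130→140, due 41, tardiness 99
Late print jobs: 4.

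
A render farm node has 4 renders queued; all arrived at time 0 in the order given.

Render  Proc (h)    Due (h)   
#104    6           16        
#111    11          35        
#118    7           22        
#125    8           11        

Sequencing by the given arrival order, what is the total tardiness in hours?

23

FIFO (arrival order): #104 #111 #118 #125.
#104: 0→6, due 16, tardiness 0
#111: 6→17, due 35, tardiness 0
#118: 17→24, due 22, tardiness 2
#125: 24→32, due 11, tardiness 21
Sum = 0+0+2+21 = 23.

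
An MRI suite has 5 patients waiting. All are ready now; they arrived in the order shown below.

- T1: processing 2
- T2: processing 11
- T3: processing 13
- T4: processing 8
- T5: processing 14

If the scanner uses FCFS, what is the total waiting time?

75

FIFO (arrival order): T1 T2 T3 T4 T5.
T1: waits 0, runs 0→2
T2: waits 2, runs 2→13
T3: waits 13, runs 13→26
T4: waits 26, runs 26→34
T5: waits 34, runs 34→48
Sum = 0+2+13+26+34 = 75.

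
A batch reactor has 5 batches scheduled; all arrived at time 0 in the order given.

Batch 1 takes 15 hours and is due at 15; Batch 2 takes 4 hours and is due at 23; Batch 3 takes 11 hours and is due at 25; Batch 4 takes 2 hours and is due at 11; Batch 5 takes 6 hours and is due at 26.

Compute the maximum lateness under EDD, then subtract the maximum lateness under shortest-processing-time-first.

-11

EDD (increasing due date): Batch 4 Batch 1 Batch 2 Batch 3 Batch 5.
Batch 4: 0→2, due 11, lateness -9
Batch 1: 2→17, due 15, lateness 2
Batch 2: 17→21, due 23, lateness -2
Batch 3: 21→32, due 25, lateness 7
Batch 5: 32→38, due 26, lateness 12
Maximum = 12.
SPT (increasing processing time): Batch 4 Batch 2 Batch 5 Batch 3 Batch 1.
Batch 4: 0→2, due 11, lateness -9
Batch 2: 2→6, due 23, lateness -17
Batch 5: 6→12, due 26, lateness -14
Batch 3: 12→23, due 25, lateness -2
Batch 1: 23→38, due 15, lateness 23
Maximum = 23.
Difference = 12 − 23 = -11.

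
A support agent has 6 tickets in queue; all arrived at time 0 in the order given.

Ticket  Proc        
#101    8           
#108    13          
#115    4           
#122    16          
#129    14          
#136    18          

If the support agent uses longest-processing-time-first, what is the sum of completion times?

LPT (decreasing processing time): #136 #122 #129 #108 #101 #115.
#136: 0→18
#122: 18→34
#129: 34→48
#108: 48→61
#101: 61→69
#115: 69→73
Sum = 18+34+48+61+69+73 = 303.

303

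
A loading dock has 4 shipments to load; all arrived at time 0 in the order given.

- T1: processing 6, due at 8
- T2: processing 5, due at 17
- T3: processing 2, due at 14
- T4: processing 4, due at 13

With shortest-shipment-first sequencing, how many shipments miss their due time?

SPT (increasing processing time): T3 T4 T2 T1.
T3: 0→2, due 14, tardiness 0
T4: 2→6, due 13, tardiness 0
T2: 6→11, due 17, tardiness 0
T1: 11→17, due 8, tardiness 9
Late shipments: 1.

1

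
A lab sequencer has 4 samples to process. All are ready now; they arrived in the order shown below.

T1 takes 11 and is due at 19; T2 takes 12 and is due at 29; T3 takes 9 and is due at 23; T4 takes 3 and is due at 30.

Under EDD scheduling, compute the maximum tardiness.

5

EDD (increasing due date): T1 T3 T2 T4.
T1: 0→11, due 19, tardiness 0
T3: 11→20, due 23, tardiness 0
T2: 20→32, due 29, tardiness 3
T4: 32→35, due 30, tardiness 5
Maximum = 5.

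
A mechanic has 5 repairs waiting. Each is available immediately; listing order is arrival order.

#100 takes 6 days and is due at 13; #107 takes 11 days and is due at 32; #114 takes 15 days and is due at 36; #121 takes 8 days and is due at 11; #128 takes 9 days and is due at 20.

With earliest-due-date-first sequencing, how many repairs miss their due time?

EDD (increasing due date): #121 #100 #128 #107 #114.
#121: 0→8, due 11, tardiness 0
#100: 8→14, due 13, tardiness 1
#128: 14→23, due 20, tardiness 3
#107: 23→34, due 32, tardiness 2
#114: 34→49, due 36, tardiness 13
Late repairs: 4.

4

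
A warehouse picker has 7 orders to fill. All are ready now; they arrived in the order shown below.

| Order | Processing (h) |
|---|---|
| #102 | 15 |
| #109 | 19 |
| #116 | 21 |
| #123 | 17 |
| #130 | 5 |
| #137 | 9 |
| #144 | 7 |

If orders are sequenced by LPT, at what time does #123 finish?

LPT (decreasing processing time): #116 #109 #123 #102 #137 #144 #130.
#116: 0→21
#109: 21→40
#123: 40→57

57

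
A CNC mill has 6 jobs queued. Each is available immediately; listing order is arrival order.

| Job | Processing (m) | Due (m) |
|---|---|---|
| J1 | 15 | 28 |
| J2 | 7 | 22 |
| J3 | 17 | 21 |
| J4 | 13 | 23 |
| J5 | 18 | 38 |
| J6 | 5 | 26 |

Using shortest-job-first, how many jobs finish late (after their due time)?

SPT (increasing processing time): J6 J2 J4 J1 J3 J5.
J6: 0→5, due 26, tardiness 0
J2: 5→12, due 22, tardiness 0
J4: 12→25, due 23, tardiness 2
J1: 25→40, due 28, tardiness 12
J3: 40→57, due 21, tardiness 36
J5: 57→75, due 38, tardiness 37
Late jobs: 4.

4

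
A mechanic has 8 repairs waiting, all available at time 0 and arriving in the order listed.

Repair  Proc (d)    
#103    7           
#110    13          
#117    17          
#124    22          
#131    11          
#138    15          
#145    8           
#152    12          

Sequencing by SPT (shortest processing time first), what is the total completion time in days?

SPT (increasing processing time): #103 #145 #131 #152 #110 #138 #117 #124.
#103: 0→7
#145: 7→15
#131: 15→26
#152: 26→38
#110: 38→51
#138: 51→66
#117: 66→83
#124: 83→105
Sum = 7+15+26+38+51+66+83+105 = 391.

391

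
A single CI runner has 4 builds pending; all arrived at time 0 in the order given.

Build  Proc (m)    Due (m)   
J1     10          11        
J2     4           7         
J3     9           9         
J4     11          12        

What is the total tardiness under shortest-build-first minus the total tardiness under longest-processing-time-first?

SPT (increasing processing time): J2 J3 J1 J4.
J2: 0→4, due 7, tardiness 0
J3: 4→13, due 9, tardiness 4
J1: 13→23, due 11, tardiness 12
J4: 23→34, due 12, tardiness 22
Sum = 0+4+12+22 = 38.
LPT (decreasing processing time): J4 J1 J3 J2.
J4: 0→11, due 12, tardiness 0
J1: 11→21, due 11, tardiness 10
J3: 21→30, due 9, tardiness 21
J2: 30→34, due 7, tardiness 27
Sum = 0+10+21+27 = 58.
Difference = 38 − 58 = -20.

-20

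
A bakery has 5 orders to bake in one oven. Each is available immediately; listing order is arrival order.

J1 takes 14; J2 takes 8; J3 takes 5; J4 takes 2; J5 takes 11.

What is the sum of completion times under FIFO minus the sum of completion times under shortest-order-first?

FIFO (arrival order): J1 J2 J3 J4 J5.
J1: 0→14
J2: 14→22
J3: 22→27
J4: 27→29
J5: 29→40
Sum = 14+22+27+29+40 = 132.
SPT (increasing processing time): J4 J3 J2 J5 J1.
J4: 0→2
J3: 2→7
J2: 7→15
J5: 15→26
J1: 26→40
Sum = 2+7+15+26+40 = 90.
Difference = 132 − 90 = 42.

42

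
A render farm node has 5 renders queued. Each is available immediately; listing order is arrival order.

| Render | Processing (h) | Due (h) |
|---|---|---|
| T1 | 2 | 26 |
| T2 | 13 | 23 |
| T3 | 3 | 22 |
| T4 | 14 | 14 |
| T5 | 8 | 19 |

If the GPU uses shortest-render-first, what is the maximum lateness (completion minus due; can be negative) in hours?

SPT (increasing processing time): T1 T3 T5 T2 T4.
T1: 0→2, due 26, lateness -24
T3: 2→5, due 22, lateness -17
T5: 5→13, due 19, lateness -6
T2: 13→26, due 23, lateness 3
T4: 26→40, due 14, lateness 26
Maximum = 26.

26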